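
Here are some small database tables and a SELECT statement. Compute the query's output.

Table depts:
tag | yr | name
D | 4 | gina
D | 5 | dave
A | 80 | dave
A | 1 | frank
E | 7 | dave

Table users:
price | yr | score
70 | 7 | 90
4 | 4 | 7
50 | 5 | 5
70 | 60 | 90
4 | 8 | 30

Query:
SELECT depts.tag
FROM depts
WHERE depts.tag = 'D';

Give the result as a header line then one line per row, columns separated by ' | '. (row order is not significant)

== RESULT ==
depts.tag
D
D

Derivation:
After WHERE (2 rows):
depts.tag | depts.yr | depts.name
D | 4 | gina
D | 5 | dave
After SELECT (2 rows):
depts.tag
D
D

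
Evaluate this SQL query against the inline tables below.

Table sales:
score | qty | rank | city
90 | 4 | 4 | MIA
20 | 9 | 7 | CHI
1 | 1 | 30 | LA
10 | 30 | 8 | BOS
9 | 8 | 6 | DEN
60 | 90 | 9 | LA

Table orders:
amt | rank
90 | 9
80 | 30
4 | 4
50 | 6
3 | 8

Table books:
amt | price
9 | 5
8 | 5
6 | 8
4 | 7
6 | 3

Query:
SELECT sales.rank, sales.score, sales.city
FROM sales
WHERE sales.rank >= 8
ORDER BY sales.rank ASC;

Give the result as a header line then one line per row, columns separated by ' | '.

== RESULT ==
sales.rank | sales.score | sales.city
8 | 10 | BOS
9 | 60 | LA
30 | 1 | LA

Derivation:
After WHERE (3 rows):
sales.score | sales.qty | sales.rank | sales.city
1 | 1 | 30 | LA
10 | 30 | 8 | BOS
60 | 90 | 9 | LA
After SELECT (3 rows):
sales.rank | sales.score | sales.city
30 | 1 | LA
8 | 10 | BOS
9 | 60 | LA
After ORDER BY (3 rows):
sales.rank | sales.score | sales.city
8 | 10 | BOS
9 | 60 | LA
30 | 1 | LA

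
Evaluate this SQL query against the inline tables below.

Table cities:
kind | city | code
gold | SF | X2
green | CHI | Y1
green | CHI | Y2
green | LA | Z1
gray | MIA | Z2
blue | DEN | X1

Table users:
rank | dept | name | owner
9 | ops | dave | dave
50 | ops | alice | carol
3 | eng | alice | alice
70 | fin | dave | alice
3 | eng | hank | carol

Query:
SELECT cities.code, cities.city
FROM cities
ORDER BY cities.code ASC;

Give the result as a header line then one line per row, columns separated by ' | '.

== RESULT ==
cities.code | cities.city
X1 | DEN
X2 | SF
Y1 | CHI
Y2 | CHI
Z1 | LA
Z2 | MIA

Derivation:
After SELECT (6 rows):
cities.code | cities.city
X2 | SF
Y1 | CHI
Y2 | CHI
Z1 | LA
Z2 | MIA
X1 | DEN
After ORDER BY (6 rows):
cities.code | cities.city
X1 | DEN
X2 | SF
Y1 | CHI
Y2 | CHI
Z1 | LA
Z2 | MIA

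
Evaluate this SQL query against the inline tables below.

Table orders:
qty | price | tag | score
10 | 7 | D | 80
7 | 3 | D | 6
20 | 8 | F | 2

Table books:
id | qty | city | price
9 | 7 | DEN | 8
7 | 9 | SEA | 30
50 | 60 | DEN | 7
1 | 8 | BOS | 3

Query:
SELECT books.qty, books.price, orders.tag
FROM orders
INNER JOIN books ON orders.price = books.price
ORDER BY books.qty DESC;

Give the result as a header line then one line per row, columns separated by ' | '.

After JOIN books (3 rows):
orders.qty | orders.price | orders.tag | orders.score | books.id | books.qty | books.city | books.price
10 | 7 | D | 80 | 50 | 60 | DEN | 7
7 | 3 | D | 6 | 1 | 8 | BOS | 3
20 | 8 | F | 2 | 9 | 7 | DEN | 8
After SELECT (3 rows):
books.qty | books.price | orders.tag
60 | 7 | D
8 | 3 | D
7 | 8 | F
After ORDER BY (3 rows):
books.qty | books.price | orders.tag
60 | 7 | D
8 | 3 | D
7 | 8 | F

== RESULT ==
books.qty | books.price | orders.tag
60 | 7 | D
8 | 3 | D
7 | 8 | F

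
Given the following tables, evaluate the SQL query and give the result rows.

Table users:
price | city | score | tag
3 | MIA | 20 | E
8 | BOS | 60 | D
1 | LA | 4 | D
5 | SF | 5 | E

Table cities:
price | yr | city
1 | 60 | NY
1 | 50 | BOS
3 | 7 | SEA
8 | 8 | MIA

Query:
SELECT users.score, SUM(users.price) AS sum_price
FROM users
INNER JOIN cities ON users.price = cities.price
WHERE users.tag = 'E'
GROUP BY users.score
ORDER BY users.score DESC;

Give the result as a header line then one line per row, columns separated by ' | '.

After JOIN cities (4 rows):
users.price | users.city | users.score | users.tag | cities.price | cities.yr | cities.city
3 | MIA | 20 | E | 3 | 7 | SEA
8 | BOS | 60 | D | 8 | 8 | MIA
1 | LA | 4 | D | 1 | 60 | NY
1 | LA | 4 | D | 1 | 50 | BOS
After WHERE (1 rows):
users.price | users.city | users.score | users.tag | cities.price | cities.yr | cities.city
3 | MIA | 20 | E | 3 | 7 | SEA
After GROUP BY (1 rows):
users.score | sum_price
20 | 3
After ORDER BY (1 rows):
users.score | sum_price
20 | 3

== RESULT ==
users.score | sum_price
20 | 3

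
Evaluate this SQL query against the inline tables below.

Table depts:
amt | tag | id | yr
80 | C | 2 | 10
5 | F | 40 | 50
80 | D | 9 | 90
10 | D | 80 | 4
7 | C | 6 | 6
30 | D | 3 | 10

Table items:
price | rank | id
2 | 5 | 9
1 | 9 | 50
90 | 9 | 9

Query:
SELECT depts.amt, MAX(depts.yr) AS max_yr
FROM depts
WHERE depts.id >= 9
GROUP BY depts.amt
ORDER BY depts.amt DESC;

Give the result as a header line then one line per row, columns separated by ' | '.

After WHERE (3 rows):
depts.amt | depts.tag | depts.id | depts.yr
5 | F | 40 | 50
80 | D | 9 | 90
10 | D | 80 | 4
After GROUP BY (3 rows):
depts.amt | max_yr
5 | 50
80 | 90
10 | 4
After ORDER BY (3 rows):
depts.amt | max_yr
80 | 90
10 | 4
5 | 50

== RESULT ==
depts.amt | max_yr
80 | 90
10 | 4
5 | 50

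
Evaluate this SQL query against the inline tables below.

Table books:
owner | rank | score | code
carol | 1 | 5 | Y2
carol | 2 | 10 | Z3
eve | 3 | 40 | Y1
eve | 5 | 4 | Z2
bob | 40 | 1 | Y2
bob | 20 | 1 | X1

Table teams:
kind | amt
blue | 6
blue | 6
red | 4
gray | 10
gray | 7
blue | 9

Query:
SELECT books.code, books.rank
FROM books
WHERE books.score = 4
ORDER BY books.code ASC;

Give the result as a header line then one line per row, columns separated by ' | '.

== RESULT ==
books.code | books.rank
Z2 | 5

Derivation:
After WHERE (1 rows):
books.owner | books.rank | books.score | books.code
eve | 5 | 4 | Z2
After SELECT (1 rows):
books.code | books.rank
Z2 | 5
After ORDER BY (1 rows):
books.code | books.rank
Z2 | 5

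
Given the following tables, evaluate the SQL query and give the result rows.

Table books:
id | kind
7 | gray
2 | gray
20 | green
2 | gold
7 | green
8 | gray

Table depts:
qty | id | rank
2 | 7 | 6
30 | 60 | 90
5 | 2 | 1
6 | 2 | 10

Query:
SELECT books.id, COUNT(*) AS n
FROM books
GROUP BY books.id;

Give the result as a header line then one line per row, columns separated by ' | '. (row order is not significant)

== RESULT ==
books.id | n
7 | 2
2 | 2
20 | 1
8 | 1

Derivation:
After GROUP BY (4 rows):
books.id | n
7 | 2
2 | 2
20 | 1
8 | 1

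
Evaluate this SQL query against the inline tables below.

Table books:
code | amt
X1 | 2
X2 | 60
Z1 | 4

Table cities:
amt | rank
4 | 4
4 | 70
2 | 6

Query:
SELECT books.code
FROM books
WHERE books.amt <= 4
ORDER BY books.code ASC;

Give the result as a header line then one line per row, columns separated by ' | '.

== RESULT ==
books.code
X1
Z1

Derivation:
After WHERE (2 rows):
books.code | books.amt
X1 | 2
Z1 | 4
After SELECT (2 rows):
books.code
X1
Z1
After ORDER BY (2 rows):
books.code
X1
Z1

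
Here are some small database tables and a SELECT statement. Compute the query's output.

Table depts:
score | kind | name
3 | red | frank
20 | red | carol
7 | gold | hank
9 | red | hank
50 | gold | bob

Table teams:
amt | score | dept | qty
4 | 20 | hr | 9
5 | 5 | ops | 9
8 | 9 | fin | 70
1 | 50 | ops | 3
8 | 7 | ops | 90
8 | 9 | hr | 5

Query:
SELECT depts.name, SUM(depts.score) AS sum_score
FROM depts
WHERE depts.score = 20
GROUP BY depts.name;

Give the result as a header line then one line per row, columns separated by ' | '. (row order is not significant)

After WHERE (1 rows):
depts.score | depts.kind | depts.name
20 | red | carol
After GROUP BY (1 rows):
depts.name | sum_score
carol | 20

== RESULT ==
depts.name | sum_score
carol | 20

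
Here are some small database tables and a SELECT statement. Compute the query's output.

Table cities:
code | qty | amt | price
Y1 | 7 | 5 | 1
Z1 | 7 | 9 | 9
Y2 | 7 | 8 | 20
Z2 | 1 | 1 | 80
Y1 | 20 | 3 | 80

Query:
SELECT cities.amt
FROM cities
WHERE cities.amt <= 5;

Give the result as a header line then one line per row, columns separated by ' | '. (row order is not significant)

== RESULT ==
cities.amt
5
1
3

Derivation:
After WHERE (3 rows):
cities.code | cities.qty | cities.amt | cities.price
Y1 | 7 | 5 | 1
Z2 | 1 | 1 | 80
Y1 | 20 | 3 | 80
After SELECT (3 rows):
cities.amt
5
1
3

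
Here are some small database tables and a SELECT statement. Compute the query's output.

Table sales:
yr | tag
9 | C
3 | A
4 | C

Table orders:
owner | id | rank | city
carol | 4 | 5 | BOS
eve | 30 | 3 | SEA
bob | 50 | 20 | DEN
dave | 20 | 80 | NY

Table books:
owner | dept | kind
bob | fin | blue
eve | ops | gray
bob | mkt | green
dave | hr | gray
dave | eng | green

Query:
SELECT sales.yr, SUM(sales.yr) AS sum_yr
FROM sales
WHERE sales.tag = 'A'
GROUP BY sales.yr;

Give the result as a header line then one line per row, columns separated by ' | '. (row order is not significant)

== RESULT ==
sales.yr | sum_yr
3 | 3

Derivation:
After WHERE (1 rows):
sales.yr | sales.tag
3 | A
After GROUP BY (1 rows):
sales.yr | sum_yr
3 | 3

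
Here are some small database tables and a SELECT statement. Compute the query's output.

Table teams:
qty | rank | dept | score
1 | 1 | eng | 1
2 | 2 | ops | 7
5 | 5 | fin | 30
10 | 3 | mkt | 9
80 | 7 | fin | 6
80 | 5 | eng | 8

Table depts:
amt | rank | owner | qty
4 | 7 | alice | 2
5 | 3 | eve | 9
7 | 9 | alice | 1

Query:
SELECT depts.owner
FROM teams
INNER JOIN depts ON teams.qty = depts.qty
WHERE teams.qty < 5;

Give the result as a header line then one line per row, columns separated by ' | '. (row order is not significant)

== RESULT ==
depts.owner
alice
alice

Derivation:
After JOIN depts (2 rows):
teams.qty | teams.rank | teams.dept | teams.score | depts.amt | depts.rank | depts.owner | depts.qty
1 | 1 | eng | 1 | 7 | 9 | alice | 1
2 | 2 | ops | 7 | 4 | 7 | alice | 2
After WHERE (2 rows):
teams.qty | teams.rank | teams.dept | teams.score | depts.amt | depts.rank | depts.owner | depts.qty
1 | 1 | eng | 1 | 7 | 9 | alice | 1
2 | 2 | ops | 7 | 4 | 7 | alice | 2
After SELECT (2 rows):
depts.owner
alice
alice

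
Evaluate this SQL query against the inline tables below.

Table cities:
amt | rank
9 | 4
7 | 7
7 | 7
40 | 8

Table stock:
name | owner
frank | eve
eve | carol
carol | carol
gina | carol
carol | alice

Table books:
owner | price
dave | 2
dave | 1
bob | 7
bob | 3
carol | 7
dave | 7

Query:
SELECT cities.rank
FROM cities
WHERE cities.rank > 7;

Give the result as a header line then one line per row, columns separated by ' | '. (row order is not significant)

After WHERE (1 rows):
cities.amt | cities.rank
40 | 8
After SELECT (1 rows):
cities.rank
8

== RESULT ==
cities.rank
8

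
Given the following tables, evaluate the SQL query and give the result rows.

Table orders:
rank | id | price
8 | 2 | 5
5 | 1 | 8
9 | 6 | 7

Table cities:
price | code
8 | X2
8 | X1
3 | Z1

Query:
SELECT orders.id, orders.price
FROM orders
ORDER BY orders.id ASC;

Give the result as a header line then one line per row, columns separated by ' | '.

After SELECT (3 rows):
orders.id | orders.price
2 | 5
1 | 8
6 | 7
After ORDER BY (3 rows):
orders.id | orders.price
1 | 8
2 | 5
6 | 7

== RESULT ==
orders.id | orders.price
1 | 8
2 | 5
6 | 7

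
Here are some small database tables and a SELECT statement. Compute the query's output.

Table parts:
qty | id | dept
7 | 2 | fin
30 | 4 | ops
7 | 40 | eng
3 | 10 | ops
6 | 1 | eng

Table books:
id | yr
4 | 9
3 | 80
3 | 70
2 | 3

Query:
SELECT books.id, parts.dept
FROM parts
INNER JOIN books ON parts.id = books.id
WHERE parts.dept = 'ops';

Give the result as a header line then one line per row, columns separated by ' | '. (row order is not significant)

After JOIN books (2 rows):
parts.qty | parts.id | parts.dept | books.id | books.yr
7 | 2 | fin | 2 | 3
30 | 4 | ops | 4 | 9
After WHERE (1 rows):
parts.qty | parts.id | parts.dept | books.id | books.yr
30 | 4 | ops | 4 | 9
After SELECT (1 rows):
books.id | parts.dept
4 | ops

== RESULT ==
books.id | parts.dept
4 | ops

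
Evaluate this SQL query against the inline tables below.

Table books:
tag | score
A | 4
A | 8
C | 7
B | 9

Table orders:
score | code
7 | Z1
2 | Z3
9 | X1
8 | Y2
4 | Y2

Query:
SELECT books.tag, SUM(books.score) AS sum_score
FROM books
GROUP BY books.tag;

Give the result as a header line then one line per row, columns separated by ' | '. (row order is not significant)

== RESULT ==
books.tag | sum_score
A | 12
C | 7
B | 9

Derivation:
After GROUP BY (3 rows):
books.tag | sum_score
A | 12
C | 7
B | 9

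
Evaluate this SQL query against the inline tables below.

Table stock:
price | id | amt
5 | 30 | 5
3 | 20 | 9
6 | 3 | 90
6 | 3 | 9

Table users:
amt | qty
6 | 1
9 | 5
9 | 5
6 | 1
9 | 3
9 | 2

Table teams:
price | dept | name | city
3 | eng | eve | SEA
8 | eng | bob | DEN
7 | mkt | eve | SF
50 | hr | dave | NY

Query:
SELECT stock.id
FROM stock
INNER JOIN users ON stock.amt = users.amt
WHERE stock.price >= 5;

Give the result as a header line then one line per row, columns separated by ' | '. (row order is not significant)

== RESULT ==
stock.id
3
3
3
3

Derivation:
After JOIN users (8 rows):
stock.price | stock.id | stock.amt | users.amt | users.qty
3 | 20 | 9 | 9 | 5
3 | 20 | 9 | 9 | 5
3 | 20 | 9 | 9 | 3
3 | 20 | 9 | 9 | 2
6 | 3 | 9 | 9 | 5
6 | 3 | 9 | 9 | 5
6 | 3 | 9 | 9 | 3
6 | 3 | 9 | 9 | 2
After WHERE (4 rows):
stock.price | stock.id | stock.amt | users.amt | users.qty
6 | 3 | 9 | 9 | 5
6 | 3 | 9 | 9 | 5
6 | 3 | 9 | 9 | 3
6 | 3 | 9 | 9 | 2
After SELECT (4 rows):
stock.id
3
3
3
3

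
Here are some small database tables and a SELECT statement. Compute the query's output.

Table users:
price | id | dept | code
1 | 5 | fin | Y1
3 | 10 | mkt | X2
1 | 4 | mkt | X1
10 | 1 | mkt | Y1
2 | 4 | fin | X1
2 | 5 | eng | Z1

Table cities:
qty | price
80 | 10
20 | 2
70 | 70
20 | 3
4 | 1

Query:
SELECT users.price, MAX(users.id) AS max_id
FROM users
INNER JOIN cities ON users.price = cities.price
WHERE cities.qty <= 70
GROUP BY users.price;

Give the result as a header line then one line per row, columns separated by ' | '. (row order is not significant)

After JOIN cities (6 rows):
users.price | users.id | users.dept | users.code | cities.qty | cities.price
1 | 5 | fin | Y1 | 4 | 1
3 | 10 | mkt | X2 | 20 | 3
1 | 4 | mkt | X1 | 4 | 1
10 | 1 | mkt | Y1 | 80 | 10
2 | 4 | fin | X1 | 20 | 2
2 | 5 | eng | Z1 | 20 | 2
After WHERE (5 rows):
users.price | users.id | users.dept | users.code | cities.qty | cities.price
1 | 5 | fin | Y1 | 4 | 1
3 | 10 | mkt | X2 | 20 | 3
1 | 4 | mkt | X1 | 4 | 1
2 | 4 | fin | X1 | 20 | 2
2 | 5 | eng | Z1 | 20 | 2
After GROUP BY (3 rows):
users.price | max_id
1 | 5
3 | 10
2 | 5

== RESULT ==
users.price | max_id
1 | 5
3 | 10
2 | 5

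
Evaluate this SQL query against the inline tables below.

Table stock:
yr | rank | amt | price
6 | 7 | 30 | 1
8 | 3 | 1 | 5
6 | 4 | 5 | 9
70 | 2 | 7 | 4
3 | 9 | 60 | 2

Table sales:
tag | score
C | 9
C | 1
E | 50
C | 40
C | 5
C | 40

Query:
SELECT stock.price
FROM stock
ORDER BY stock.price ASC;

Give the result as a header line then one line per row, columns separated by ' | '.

After SELECT (5 rows):
stock.price
1
5
9
4
2
After ORDER BY (5 rows):
stock.price
1
2
4
5
9

== RESULT ==
stock.price
1
2
4
5
9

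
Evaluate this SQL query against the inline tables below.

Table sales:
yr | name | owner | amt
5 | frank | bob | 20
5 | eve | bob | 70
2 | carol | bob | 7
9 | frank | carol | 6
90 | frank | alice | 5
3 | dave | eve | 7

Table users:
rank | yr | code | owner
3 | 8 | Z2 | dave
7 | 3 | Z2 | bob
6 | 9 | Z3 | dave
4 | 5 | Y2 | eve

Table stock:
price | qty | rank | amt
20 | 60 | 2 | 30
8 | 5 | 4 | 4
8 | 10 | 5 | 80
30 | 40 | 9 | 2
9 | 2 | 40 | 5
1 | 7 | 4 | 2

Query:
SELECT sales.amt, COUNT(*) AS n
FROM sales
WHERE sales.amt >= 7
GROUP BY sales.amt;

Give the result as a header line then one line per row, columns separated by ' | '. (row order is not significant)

== RESULT ==
sales.amt | n
20 | 1
70 | 1
7 | 2

Derivation:
After WHERE (4 rows):
sales.yr | sales.name | sales.owner | sales.amt
5 | frank | bob | 20
5 | eve | bob | 70
2 | carol | bob | 7
3 | dave | eve | 7
After GROUP BY (3 rows):
sales.amt | n
20 | 1
70 | 1
7 | 2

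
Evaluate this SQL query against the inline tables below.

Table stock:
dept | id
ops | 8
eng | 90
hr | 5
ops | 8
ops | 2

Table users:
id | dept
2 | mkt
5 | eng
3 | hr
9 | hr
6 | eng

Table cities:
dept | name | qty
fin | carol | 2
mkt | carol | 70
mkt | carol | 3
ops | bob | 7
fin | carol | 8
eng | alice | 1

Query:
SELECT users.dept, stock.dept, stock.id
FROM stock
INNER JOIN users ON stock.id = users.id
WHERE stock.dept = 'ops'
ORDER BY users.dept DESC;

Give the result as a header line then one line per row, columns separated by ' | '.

== RESULT ==
users.dept | stock.dept | stock.id
mkt | ops | 2

Derivation:
After JOIN users (2 rows):
stock.dept | stock.id | users.id | users.dept
hr | 5 | 5 | eng
ops | 2 | 2 | mkt
After WHERE (1 rows):
stock.dept | stock.id | users.id | users.dept
ops | 2 | 2 | mkt
After SELECT (1 rows):
users.dept | stock.dept | stock.id
mkt | ops | 2
After ORDER BY (1 rows):
users.dept | stock.dept | stock.id
mkt | ops | 2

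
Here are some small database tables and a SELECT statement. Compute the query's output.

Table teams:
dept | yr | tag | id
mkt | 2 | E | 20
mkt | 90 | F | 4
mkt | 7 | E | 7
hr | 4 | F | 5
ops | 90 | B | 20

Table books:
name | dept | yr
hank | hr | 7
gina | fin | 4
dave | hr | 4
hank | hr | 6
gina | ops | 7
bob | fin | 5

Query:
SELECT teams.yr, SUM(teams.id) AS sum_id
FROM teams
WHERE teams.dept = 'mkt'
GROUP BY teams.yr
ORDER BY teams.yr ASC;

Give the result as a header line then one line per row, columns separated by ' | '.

After WHERE (3 rows):
teams.dept | teams.yr | teams.tag | teams.id
mkt | 2 | E | 20
mkt | 90 | F | 4
mkt | 7 | E | 7
After GROUP BY (3 rows):
teams.yr | sum_id
2 | 20
90 | 4
7 | 7
After ORDER BY (3 rows):
teams.yr | sum_id
2 | 20
7 | 7
90 | 4

== RESULT ==
teams.yr | sum_id
2 | 20
7 | 7
90 | 4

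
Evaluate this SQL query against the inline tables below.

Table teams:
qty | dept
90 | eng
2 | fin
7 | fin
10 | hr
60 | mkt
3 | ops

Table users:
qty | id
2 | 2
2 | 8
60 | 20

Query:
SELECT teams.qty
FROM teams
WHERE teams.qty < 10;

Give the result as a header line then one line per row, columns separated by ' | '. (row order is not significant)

After WHERE (3 rows):
teams.qty | teams.dept
2 | fin
7 | fin
3 | ops
After SELECT (3 rows):
teams.qty
2
7
3

== RESULT ==
teams.qty
2
7
3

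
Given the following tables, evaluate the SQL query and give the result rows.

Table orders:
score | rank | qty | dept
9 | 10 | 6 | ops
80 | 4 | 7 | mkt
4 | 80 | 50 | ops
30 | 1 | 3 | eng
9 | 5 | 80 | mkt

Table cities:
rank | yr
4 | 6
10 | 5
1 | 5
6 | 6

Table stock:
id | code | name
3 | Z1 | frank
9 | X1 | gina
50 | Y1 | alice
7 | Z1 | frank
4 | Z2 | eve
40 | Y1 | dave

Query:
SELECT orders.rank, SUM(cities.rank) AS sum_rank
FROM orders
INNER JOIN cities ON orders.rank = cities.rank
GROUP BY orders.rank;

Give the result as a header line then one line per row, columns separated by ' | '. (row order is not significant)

After JOIN cities (3 rows):
orders.score | orders.rank | orders.qty | orders.dept | cities.rank | cities.yr
9 | 10 | 6 | ops | 10 | 5
80 | 4 | 7 | mkt | 4 | 6
30 | 1 | 3 | eng | 1 | 5
After GROUP BY (3 rows):
orders.rank | sum_rank
10 | 10
4 | 4
1 | 1

== RESULT ==
orders.rank | sum_rank
10 | 10
4 | 4
1 | 1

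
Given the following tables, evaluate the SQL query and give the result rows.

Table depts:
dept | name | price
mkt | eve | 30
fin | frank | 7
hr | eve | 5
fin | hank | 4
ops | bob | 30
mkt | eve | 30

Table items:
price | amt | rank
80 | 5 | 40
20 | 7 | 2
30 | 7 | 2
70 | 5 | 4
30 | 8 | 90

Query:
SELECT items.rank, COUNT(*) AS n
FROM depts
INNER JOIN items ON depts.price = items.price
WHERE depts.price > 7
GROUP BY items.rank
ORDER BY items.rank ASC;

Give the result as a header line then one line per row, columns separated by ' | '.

After JOIN items (6 rows):
depts.dept | depts.name | depts.price | items.price | items.amt | items.rank
mkt | eve | 30 | 30 | 7 | 2
mkt | eve | 30 | 30 | 8 | 90
ops | bob | 30 | 30 | 7 | 2
ops | bob | 30 | 30 | 8 | 90
mkt | eve | 30 | 30 | 7 | 2
mkt | eve | 30 | 30 | 8 | 90
After WHERE (6 rows):
depts.dept | depts.name | depts.price | items.price | items.amt | items.rank
mkt | eve | 30 | 30 | 7 | 2
mkt | eve | 30 | 30 | 8 | 90
ops | bob | 30 | 30 | 7 | 2
ops | bob | 30 | 30 | 8 | 90
mkt | eve | 30 | 30 | 7 | 2
mkt | eve | 30 | 30 | 8 | 90
After GROUP BY (2 rows):
items.rank | n
2 | 3
90 | 3
After ORDER BY (2 rows):
items.rank | n
2 | 3
90 | 3

== RESULT ==
items.rank | n
2 | 3
90 | 3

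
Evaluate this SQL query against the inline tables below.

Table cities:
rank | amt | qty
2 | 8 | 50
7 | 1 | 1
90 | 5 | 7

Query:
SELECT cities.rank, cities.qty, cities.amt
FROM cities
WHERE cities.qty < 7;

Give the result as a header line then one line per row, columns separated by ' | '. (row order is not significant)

== RESULT ==
cities.rank | cities.qty | cities.amt
7 | 1 | 1

Derivation:
After WHERE (1 rows):
cities.rank | cities.amt | cities.qty
7 | 1 | 1
After SELECT (1 rows):
cities.rank | cities.qty | cities.amt
7 | 1 | 1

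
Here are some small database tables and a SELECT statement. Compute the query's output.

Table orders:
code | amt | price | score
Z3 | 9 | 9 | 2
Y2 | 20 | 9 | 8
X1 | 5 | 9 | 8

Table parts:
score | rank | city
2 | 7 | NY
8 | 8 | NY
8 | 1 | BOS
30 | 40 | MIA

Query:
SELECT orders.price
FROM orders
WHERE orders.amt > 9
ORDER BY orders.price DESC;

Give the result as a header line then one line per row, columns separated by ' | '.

After WHERE (1 rows):
orders.code | orders.amt | orders.price | orders.score
Y2 | 20 | 9 | 8
After SELECT (1 rows):
orders.price
9
After ORDER BY (1 rows):
orders.price
9

== RESULT ==
orders.price
9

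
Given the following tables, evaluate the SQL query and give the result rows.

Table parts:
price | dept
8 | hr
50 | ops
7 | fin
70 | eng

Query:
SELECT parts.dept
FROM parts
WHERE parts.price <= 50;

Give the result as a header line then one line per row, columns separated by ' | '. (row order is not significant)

After WHERE (3 rows):
parts.price | parts.dept
8 | hr
50 | ops
7 | fin
After SELECT (3 rows):
parts.dept
hr
ops
fin

== RESULT ==
parts.dept
hr
ops
fin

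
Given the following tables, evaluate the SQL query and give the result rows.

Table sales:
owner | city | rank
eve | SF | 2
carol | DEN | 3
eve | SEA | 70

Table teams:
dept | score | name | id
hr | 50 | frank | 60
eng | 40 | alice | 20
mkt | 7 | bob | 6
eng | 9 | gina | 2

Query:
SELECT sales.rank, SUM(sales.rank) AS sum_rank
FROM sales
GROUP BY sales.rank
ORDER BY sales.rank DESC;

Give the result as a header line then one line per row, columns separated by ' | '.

After GROUP BY (3 rows):
sales.rank | sum_rank
2 | 2
3 | 3
70 | 70
After ORDER BY (3 rows):
sales.rank | sum_rank
70 | 70
3 | 3
2 | 2

== RESULT ==
sales.rank | sum_rank
70 | 70
3 | 3
2 | 2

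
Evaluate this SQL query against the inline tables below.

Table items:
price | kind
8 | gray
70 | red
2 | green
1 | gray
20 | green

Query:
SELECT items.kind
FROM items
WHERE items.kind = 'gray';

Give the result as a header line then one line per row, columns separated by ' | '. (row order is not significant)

After WHERE (2 rows):
items.price | items.kind
8 | gray
1 | gray
After SELECT (2 rows):
items.kind
gray
gray

== RESULT ==
items.kind
gray
gray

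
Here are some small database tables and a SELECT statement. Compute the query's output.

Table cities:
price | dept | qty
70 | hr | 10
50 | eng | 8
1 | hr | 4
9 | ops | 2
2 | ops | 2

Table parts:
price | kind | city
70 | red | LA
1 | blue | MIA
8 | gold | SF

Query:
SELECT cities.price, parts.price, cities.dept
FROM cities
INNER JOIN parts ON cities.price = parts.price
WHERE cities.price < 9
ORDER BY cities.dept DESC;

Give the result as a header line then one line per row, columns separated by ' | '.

After JOIN parts (2 rows):
cities.price | cities.dept | cities.qty | parts.price | parts.kind | parts.city
70 | hr | 10 | 70 | red | LA
1 | hr | 4 | 1 | blue | MIA
After WHERE (1 rows):
cities.price | cities.dept | cities.qty | parts.price | parts.kind | parts.city
1 | hr | 4 | 1 | blue | MIA
After SELECT (1 rows):
cities.price | parts.price | cities.dept
1 | 1 | hr
After ORDER BY (1 rows):
cities.price | parts.price | cities.dept
1 | 1 | hr

== RESULT ==
cities.price | parts.price | cities.dept
1 | 1 | hr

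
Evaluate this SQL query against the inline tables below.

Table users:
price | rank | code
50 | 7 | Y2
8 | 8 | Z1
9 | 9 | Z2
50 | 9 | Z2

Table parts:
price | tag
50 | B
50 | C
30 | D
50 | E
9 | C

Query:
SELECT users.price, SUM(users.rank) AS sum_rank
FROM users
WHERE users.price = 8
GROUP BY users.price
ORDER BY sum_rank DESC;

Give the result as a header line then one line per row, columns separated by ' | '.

After WHERE (1 rows):
users.price | users.rank | users.code
8 | 8 | Z1
After GROUP BY (1 rows):
users.price | sum_rank
8 | 8
After ORDER BY (1 rows):
users.price | sum_rank
8 | 8

== RESULT ==
users.price | sum_rank
8 | 8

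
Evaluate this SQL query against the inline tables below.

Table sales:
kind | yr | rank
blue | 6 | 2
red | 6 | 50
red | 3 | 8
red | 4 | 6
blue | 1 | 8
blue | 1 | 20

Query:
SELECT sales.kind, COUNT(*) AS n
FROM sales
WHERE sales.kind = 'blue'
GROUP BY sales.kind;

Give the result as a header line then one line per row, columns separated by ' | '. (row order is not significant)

After WHERE (3 rows):
sales.kind | sales.yr | sales.rank
blue | 6 | 2
blue | 1 | 8
blue | 1 | 20
After GROUP BY (1 rows):
sales.kind | n
blue | 3

== RESULT ==
sales.kind | n
blue | 3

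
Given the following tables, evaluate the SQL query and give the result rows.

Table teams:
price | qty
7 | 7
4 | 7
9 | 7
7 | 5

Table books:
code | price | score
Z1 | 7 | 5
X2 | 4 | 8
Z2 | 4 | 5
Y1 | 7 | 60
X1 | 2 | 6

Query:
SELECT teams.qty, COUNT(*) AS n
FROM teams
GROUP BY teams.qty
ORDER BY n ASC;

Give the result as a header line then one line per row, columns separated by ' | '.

== RESULT ==
teams.qty | n
5 | 1
7 | 3

Derivation:
After GROUP BY (2 rows):
teams.qty | n
7 | 3
5 | 1
After ORDER BY (2 rows):
teams.qty | n
5 | 1
7 | 3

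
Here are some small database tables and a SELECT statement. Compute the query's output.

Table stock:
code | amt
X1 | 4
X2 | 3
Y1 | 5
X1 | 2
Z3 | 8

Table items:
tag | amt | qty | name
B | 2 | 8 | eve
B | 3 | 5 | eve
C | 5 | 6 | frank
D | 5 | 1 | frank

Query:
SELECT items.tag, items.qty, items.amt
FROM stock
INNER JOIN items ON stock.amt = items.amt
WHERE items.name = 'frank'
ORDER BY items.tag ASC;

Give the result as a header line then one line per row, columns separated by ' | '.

== RESULT ==
items.tag | items.qty | items.amt
C | 6 | 5
D | 1 | 5

Derivation:
After JOIN items (4 rows):
stock.code | stock.amt | items.tag | items.amt | items.qty | items.name
X2 | 3 | B | 3 | 5 | eve
Y1 | 5 | C | 5 | 6 | frank
Y1 | 5 | D | 5 | 1 | frank
X1 | 2 | B | 2 | 8 | eve
After WHERE (2 rows):
stock.code | stock.amt | items.tag | items.amt | items.qty | items.name
Y1 | 5 | C | 5 | 6 | frank
Y1 | 5 | D | 5 | 1 | frank
After SELECT (2 rows):
items.tag | items.qty | items.amt
C | 6 | 5
D | 1 | 5
After ORDER BY (2 rows):
items.tag | items.qty | items.amt
C | 6 | 5
D | 1 | 5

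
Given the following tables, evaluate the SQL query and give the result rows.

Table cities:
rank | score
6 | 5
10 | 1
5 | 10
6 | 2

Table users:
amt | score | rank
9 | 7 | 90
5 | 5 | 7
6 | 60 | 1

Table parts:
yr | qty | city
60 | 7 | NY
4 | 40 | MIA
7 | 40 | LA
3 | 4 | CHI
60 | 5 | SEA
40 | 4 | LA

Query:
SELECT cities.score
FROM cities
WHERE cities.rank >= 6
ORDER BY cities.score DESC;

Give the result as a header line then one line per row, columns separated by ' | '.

After WHERE (3 rows):
cities.rank | cities.score
6 | 5
10 | 1
6 | 2
After SELECT (3 rows):
cities.score
5
1
2
After ORDER BY (3 rows):
cities.score
5
2
1

== RESULT ==
cities.score
5
2
1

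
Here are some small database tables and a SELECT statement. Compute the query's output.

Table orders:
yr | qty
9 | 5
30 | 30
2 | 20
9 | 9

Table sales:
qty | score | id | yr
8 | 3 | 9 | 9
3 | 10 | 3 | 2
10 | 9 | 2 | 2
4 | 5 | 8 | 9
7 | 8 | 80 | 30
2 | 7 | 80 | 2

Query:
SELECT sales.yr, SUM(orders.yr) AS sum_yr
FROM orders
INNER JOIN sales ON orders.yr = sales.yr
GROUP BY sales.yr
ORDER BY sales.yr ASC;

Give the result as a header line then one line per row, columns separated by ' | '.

== RESULT ==
sales.yr | sum_yr
2 | 6
9 | 36
30 | 30

Derivation:
After JOIN sales (8 rows):
orders.yr | orders.qty | sales.qty | sales.score | sales.id | sales.yr
9 | 5 | 8 | 3 | 9 | 9
9 | 5 | 4 | 5 | 8 | 9
30 | 30 | 7 | 8 | 80 | 30
2 | 20 | 3 | 10 | 3 | 2
2 | 20 | 10 | 9 | 2 | 2
2 | 20 | 2 | 7 | 80 | 2
9 | 9 | 8 | 3 | 9 | 9
9 | 9 | 4 | 5 | 8 | 9
After GROUP BY (3 rows):
sales.yr | sum_yr
9 | 36
30 | 30
2 | 6
After ORDER BY (3 rows):
sales.yr | sum_yr
2 | 6
9 | 36
30 | 30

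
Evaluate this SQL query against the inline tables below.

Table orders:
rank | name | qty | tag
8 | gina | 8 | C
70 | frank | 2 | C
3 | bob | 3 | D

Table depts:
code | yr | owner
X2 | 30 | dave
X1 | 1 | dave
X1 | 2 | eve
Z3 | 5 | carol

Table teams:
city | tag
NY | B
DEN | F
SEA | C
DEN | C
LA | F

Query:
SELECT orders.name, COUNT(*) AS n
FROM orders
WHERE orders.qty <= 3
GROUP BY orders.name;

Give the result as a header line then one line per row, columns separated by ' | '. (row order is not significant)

After WHERE (2 rows):
orders.rank | orders.name | orders.qty | orders.tag
70 | frank | 2 | C
3 | bob | 3 | D
After GROUP BY (2 rows):
orders.name | n
frank | 1
bob | 1

== RESULT ==
orders.name | n
frank | 1
bob | 1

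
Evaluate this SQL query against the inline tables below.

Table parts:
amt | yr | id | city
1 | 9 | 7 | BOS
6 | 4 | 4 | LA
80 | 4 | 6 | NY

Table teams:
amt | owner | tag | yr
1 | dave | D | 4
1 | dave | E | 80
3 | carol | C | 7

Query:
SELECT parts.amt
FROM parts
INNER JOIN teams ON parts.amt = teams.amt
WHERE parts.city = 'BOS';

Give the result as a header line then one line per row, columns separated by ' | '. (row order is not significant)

After JOIN teams (2 rows):
parts.amt | parts.yr | parts.id | parts.city | teams.amt | teams.owner | teams.tag | teams.yr
1 | 9 | 7 | BOS | 1 | dave | D | 4
1 | 9 | 7 | BOS | 1 | dave | E | 80
After WHERE (2 rows):
parts.amt | parts.yr | parts.id | parts.city | teams.amt | teams.owner | teams.tag | teams.yr
1 | 9 | 7 | BOS | 1 | dave | D | 4
1 | 9 | 7 | BOS | 1 | dave | E | 80
After SELECT (2 rows):
parts.amt
1
1

== RESULT ==
parts.amt
1
1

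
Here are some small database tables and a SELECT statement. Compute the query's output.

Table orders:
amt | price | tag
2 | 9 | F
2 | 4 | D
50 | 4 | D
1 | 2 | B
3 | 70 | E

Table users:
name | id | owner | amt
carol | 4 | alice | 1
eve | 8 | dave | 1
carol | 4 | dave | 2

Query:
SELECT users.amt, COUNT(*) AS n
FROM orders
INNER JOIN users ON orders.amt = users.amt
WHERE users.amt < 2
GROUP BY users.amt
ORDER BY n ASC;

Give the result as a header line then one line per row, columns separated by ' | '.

== RESULT ==
users.amt | n
1 | 2

Derivation:
After JOIN users (4 rows):
orders.amt | orders.price | orders.tag | users.name | users.id | users.owner | users.amt
2 | 9 | F | carol | 4 | dave | 2
2 | 4 | D | carol | 4 | dave | 2
1 | 2 | B | carol | 4 | alice | 1
1 | 2 | B | eve | 8 | dave | 1
After WHERE (2 rows):
orders.amt | orders.price | orders.tag | users.name | users.id | users.owner | users.amt
1 | 2 | B | carol | 4 | alice | 1
1 | 2 | B | eve | 8 | dave | 1
After GROUP BY (1 rows):
users.amt | n
1 | 2
After ORDER BY (1 rows):
users.amt | n
1 | 2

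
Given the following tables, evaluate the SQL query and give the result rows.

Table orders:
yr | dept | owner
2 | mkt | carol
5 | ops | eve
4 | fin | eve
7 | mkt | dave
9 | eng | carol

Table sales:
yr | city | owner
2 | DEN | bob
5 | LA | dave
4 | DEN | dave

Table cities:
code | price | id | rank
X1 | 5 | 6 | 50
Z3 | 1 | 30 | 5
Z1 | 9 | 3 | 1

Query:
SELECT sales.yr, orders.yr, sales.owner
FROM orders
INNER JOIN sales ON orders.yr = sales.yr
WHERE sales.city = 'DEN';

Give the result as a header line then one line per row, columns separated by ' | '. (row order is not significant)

== RESULT ==
sales.yr | orders.yr | sales.owner
2 | 2 | bob
4 | 4 | dave

Derivation:
After JOIN sales (3 rows):
orders.yr | orders.dept | orders.owner | sales.yr | sales.city | sales.owner
2 | mkt | carol | 2 | DEN | bob
5 | ops | eve | 5 | LA | dave
4 | fin | eve | 4 | DEN | dave
After WHERE (2 rows):
orders.yr | orders.dept | orders.owner | sales.yr | sales.city | sales.owner
2 | mkt | carol | 2 | DEN | bob
4 | fin | eve | 4 | DEN | dave
After SELECT (2 rows):
sales.yr | orders.yr | sales.owner
2 | 2 | bob
4 | 4 | dave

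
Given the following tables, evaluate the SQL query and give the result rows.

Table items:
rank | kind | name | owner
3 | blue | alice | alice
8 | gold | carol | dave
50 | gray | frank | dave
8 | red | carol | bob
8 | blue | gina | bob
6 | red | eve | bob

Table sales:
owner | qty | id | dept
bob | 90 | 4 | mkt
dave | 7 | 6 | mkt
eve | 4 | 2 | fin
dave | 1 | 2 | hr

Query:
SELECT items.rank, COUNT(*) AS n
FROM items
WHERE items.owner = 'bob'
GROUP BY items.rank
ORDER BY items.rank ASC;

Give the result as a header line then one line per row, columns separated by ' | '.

== RESULT ==
items.rank | n
6 | 1
8 | 2

Derivation:
After WHERE (3 rows):
items.rank | items.kind | items.name | items.owner
8 | red | carol | bob
8 | blue | gina | bob
6 | red | eve | bob
After GROUP BY (2 rows):
items.rank | n
8 | 2
6 | 1
After ORDER BY (2 rows):
items.rank | n
6 | 1
8 | 2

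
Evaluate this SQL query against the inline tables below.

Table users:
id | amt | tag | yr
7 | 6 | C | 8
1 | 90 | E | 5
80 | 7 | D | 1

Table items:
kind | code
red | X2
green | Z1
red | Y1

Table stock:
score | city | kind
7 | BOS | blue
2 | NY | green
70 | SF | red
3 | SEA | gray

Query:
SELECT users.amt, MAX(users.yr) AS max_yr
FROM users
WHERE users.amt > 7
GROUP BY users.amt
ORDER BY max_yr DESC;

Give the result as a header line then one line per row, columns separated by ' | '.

== RESULT ==
users.amt | max_yr
90 | 5

Derivation:
After WHERE (1 rows):
users.id | users.amt | users.tag | users.yr
1 | 90 | E | 5
After GROUP BY (1 rows):
users.amt | max_yr
90 | 5
After ORDER BY (1 rows):
users.amt | max_yr
90 | 5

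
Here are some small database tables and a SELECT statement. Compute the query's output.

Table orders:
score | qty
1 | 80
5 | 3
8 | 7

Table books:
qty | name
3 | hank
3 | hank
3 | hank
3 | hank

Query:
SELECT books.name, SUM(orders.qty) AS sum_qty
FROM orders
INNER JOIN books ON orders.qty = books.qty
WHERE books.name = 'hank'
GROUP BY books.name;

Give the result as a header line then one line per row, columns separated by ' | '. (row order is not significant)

== RESULT ==
books.name | sum_qty
hank | 12

Derivation:
After JOIN books (4 rows):
orders.score | orders.qty | books.qty | books.name
5 | 3 | 3 | hank
5 | 3 | 3 | hank
5 | 3 | 3 | hank
5 | 3 | 3 | hank
After WHERE (4 rows):
orders.score | orders.qty | books.qty | books.name
5 | 3 | 3 | hank
5 | 3 | 3 | hank
5 | 3 | 3 | hank
5 | 3 | 3 | hank
After GROUP BY (1 rows):
books.name | sum_qty
hank | 12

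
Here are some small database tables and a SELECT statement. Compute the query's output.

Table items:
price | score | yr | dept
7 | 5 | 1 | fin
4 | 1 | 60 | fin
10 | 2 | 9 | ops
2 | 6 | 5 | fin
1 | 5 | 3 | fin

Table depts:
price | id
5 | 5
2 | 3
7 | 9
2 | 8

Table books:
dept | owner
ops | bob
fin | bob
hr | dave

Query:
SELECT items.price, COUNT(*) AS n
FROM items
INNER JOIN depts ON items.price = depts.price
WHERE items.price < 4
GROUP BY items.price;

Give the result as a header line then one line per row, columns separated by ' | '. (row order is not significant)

After JOIN depts (3 rows):
items.price | items.score | items.yr | items.dept | depts.price | depts.id
7 | 5 | 1 | fin | 7 | 9
2 | 6 | 5 | fin | 2 | 3
2 | 6 | 5 | fin | 2 | 8
After WHERE (2 rows):
items.price | items.score | items.yr | items.dept | depts.price | depts.id
2 | 6 | 5 | fin | 2 | 3
2 | 6 | 5 | fin | 2 | 8
After GROUP BY (1 rows):
items.price | n
2 | 2

== RESULT ==
items.price | n
2 | 2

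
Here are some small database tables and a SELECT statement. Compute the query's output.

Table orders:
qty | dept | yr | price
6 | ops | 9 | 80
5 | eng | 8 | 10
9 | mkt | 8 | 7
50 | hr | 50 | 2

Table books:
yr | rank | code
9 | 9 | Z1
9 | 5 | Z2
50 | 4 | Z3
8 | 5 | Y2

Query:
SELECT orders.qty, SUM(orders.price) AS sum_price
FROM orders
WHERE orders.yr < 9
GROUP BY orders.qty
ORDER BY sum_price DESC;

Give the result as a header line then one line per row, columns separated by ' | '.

After WHERE (2 rows):
orders.qty | orders.dept | orders.yr | orders.price
5 | eng | 8 | 10
9 | mkt | 8 | 7
After GROUP BY (2 rows):
orders.qty | sum_price
5 | 10
9 | 7
After ORDER BY (2 rows):
orders.qty | sum_price
5 | 10
9 | 7

== RESULT ==
orders.qty | sum_price
5 | 10
9 | 7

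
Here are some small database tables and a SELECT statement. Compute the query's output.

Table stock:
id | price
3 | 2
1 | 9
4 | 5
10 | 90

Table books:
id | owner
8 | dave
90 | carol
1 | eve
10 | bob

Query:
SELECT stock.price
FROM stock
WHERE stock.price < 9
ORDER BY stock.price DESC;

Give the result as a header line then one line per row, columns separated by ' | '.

== RESULT ==
stock.price
5
2

Derivation:
After WHERE (2 rows):
stock.id | stock.price
3 | 2
4 | 5
After SELECT (2 rows):
stock.price
2
5
After ORDER BY (2 rows):
stock.price
5
2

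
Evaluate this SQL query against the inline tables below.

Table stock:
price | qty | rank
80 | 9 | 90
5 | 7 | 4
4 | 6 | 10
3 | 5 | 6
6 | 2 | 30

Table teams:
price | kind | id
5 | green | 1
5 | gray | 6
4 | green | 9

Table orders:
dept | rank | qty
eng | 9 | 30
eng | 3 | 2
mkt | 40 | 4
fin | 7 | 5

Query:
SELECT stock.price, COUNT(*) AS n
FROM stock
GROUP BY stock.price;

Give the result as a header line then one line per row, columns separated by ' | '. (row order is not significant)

After GROUP BY (5 rows):
stock.price | n
80 | 1
5 | 1
4 | 1
3 | 1
6 | 1

== RESULT ==
stock.price | n
80 | 1
5 | 1
4 | 1
3 | 1
6 | 1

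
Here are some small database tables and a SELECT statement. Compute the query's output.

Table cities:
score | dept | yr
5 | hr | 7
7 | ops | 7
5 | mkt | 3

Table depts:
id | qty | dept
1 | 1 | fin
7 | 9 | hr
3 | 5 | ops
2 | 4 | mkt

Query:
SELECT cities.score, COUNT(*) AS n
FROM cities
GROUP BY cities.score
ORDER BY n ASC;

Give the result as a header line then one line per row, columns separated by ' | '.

== RESULT ==
cities.score | n
7 | 1
5 | 2

Derivation:
After GROUP BY (2 rows):
cities.score | n
5 | 2
7 | 1
After ORDER BY (2 rows):
cities.score | n
7 | 1
5 | 2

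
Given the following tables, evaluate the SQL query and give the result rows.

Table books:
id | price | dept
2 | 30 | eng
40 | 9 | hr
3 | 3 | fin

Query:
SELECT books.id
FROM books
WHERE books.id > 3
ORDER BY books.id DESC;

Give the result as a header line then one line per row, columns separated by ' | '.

== RESULT ==
books.id
40

Derivation:
After WHERE (1 rows):
books.id | books.price | books.dept
40 | 9 | hr
After SELECT (1 rows):
books.id
40
After ORDER BY (1 rows):
books.id
40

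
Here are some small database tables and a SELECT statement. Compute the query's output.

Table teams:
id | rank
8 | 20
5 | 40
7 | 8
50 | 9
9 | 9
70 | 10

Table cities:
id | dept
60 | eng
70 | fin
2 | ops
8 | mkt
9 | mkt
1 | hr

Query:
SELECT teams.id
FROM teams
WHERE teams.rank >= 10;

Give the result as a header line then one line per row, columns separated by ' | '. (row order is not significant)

== RESULT ==
teams.id
8
5
70

Derivation:
After WHERE (3 rows):
teams.id | teams.rank
8 | 20
5 | 40
70 | 10
After SELECT (3 rows):
teams.id
8
5
70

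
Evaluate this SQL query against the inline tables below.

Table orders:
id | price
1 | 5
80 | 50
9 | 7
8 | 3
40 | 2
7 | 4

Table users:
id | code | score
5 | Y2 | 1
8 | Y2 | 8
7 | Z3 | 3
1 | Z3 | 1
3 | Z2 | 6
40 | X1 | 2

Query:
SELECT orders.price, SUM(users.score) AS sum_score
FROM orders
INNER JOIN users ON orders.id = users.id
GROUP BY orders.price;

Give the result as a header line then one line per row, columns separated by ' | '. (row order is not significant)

After JOIN users (4 rows):
orders.id | orders.price | users.id | users.code | users.score
1 | 5 | 1 | Z3 | 1
8 | 3 | 8 | Y2 | 8
40 | 2 | 40 | X1 | 2
7 | 4 | 7 | Z3 | 3
After GROUP BY (4 rows):
orders.price | sum_score
5 | 1
3 | 8
2 | 2
4 | 3

== RESULT ==
orders.price | sum_score
5 | 1
3 | 8
2 | 2
4 | 3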